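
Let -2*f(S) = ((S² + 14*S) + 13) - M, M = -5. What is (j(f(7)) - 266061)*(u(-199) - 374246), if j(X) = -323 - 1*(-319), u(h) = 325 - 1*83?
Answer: 99509374260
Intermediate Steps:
u(h) = 242 (u(h) = 325 - 83 = 242)
f(S) = -9 - 7*S - S²/2 (f(S) = -(((S² + 14*S) + 13) - 1*(-5))/2 = -((13 + S² + 14*S) + 5)/2 = -(18 + S² + 14*S)/2 = -9 - 7*S - S²/2)
j(X) = -4 (j(X) = -323 + 319 = -4)
(j(f(7)) - 266061)*(u(-199) - 374246) = (-4 - 266061)*(242 - 374246) = -266065*(-374004) = 99509374260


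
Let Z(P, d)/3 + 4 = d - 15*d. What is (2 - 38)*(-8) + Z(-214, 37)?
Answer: -1278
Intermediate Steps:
Z(P, d) = -12 - 42*d (Z(P, d) = -12 + 3*(d - 15*d) = -12 + 3*(-14*d) = -12 - 42*d)
(2 - 38)*(-8) + Z(-214, 37) = (2 - 38)*(-8) + (-12 - 42*37) = -36*(-8) + (-12 - 1554) = 288 - 1566 = -1278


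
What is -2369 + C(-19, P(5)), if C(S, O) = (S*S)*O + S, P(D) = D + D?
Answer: 1222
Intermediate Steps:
P(D) = 2*D
C(S, O) = S + O*S² (C(S, O) = S²*O + S = O*S² + S = S + O*S²)
-2369 + C(-19, P(5)) = -2369 - 19*(1 + (2*5)*(-19)) = -2369 - 19*(1 + 10*(-19)) = -2369 - 19*(1 - 190) = -2369 - 19*(-189) = -2369 + 3591 = 1222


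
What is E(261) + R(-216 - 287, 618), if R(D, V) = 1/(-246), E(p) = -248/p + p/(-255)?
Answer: -3597929/1819170 ≈ -1.9778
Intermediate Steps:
E(p) = -248/p - p/255 (E(p) = -248/p + p*(-1/255) = -248/p - p/255)
R(D, V) = -1/246
E(261) + R(-216 - 287, 618) = (-248/261 - 1/255*261) - 1/246 = (-248*1/261 - 87/85) - 1/246 = (-248/261 - 87/85) - 1/246 = -43787/22185 - 1/246 = -3597929/1819170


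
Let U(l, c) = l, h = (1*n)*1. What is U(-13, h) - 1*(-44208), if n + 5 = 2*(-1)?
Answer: 44195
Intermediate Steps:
n = -7 (n = -5 + 2*(-1) = -5 - 2 = -7)
h = -7 (h = (1*(-7))*1 = -7*1 = -7)
U(-13, h) - 1*(-44208) = -13 - 1*(-44208) = -13 + 44208 = 44195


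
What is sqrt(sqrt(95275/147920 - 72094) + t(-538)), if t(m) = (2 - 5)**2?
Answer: sqrt(66564 + 43*I*sqrt(2132809841))/86 ≈ 11.782 + 11.394*I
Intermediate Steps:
t(m) = 9 (t(m) = (-3)**2 = 9)
sqrt(sqrt(95275/147920 - 72094) + t(-538)) = sqrt(sqrt(95275/147920 - 72094) + 9) = sqrt(sqrt(95275*(1/147920) - 72094) + 9) = sqrt(sqrt(19055/29584 - 72094) + 9) = sqrt(sqrt(-2132809841/29584) + 9) = sqrt(I*sqrt(2132809841)/172 + 9) = sqrt(9 + I*sqrt(2132809841)/172)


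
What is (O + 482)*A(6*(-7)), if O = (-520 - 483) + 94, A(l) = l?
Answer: 17934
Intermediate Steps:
O = -909 (O = -1003 + 94 = -909)
(O + 482)*A(6*(-7)) = (-909 + 482)*(6*(-7)) = -427*(-42) = 17934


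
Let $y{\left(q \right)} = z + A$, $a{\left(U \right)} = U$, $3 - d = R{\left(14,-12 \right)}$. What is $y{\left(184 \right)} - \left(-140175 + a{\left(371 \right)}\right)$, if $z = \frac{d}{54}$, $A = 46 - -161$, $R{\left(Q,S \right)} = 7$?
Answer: $\frac{3780295}{27} \approx 1.4001 \cdot 10^{5}$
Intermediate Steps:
$d = -4$ ($d = 3 - 7 = -4$)
$A = 207$ ($A = 46 + 161 = 207$)
$z = - \frac{2}{27}$ ($z = - \frac{4}{54} = \left(-4\right) \frac{1}{54} = - \frac{2}{27} \approx -0.074074$)
$y{\left(q \right)} = \frac{5587}{27}$ ($y{\left(q \right)} = - \frac{2}{27} + 207 = \frac{5587}{27}$)
$y{\left(184 \right)} - \left(-140175 + a{\left(371 \right)}\right) = \frac{5587}{27} + \left(140175 - 371\right) = \frac{5587}{27} + 139804 = \frac{3780295}{27}$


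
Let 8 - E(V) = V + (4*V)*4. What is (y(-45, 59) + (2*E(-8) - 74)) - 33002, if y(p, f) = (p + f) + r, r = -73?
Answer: -32847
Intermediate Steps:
y(p, f) = -73 + f + p (y(p, f) = (p + f) - 73 = (f + p) - 73 = -73 + f + p)
E(V) = 8 - 17*V (E(V) = 8 - (V + (4*V)*4) = 8 - (V + 16*V) = 8 - 17*V)
(y(-45, 59) + (2*E(-8) - 74)) - 33002 = ((-73 + 59 - 45) + (2*(8 - 17*(-8)) - 74)) - 33002 = (-59 + (2*(8 + 136) - 74)) - 33002 = (-59 + (2*144 - 74)) - 33002 = (-59 + (288 - 74)) - 33002 = (-59 + 214) - 33002 = 155 - 33002 = -32847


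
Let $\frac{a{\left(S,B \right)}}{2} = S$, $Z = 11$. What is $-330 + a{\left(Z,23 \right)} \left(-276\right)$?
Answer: $-6402$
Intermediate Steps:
$a{\left(S,B \right)} = 2 S$
$-330 + a{\left(Z,23 \right)} \left(-276\right) = -330 + 2 \cdot 11 \left(-276\right) = -330 + 22 \left(-276\right) = -330 - 6072 = -6402$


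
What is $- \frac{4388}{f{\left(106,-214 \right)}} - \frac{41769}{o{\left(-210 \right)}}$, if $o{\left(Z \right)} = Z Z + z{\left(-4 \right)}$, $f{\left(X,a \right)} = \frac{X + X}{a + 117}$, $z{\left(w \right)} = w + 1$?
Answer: $\frac{1563367972}{779047} \approx 2006.8$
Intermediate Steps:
$z{\left(w \right)} = 1 + w$
$f{\left(X,a \right)} = \frac{2 X}{117 + a}$
$o{\left(Z \right)} = -3 + Z^{2}$ ($o{\left(Z \right)} = Z Z + \left(1 - 4\right) = Z^{2} - 3 = -3 + Z^{2}$)
$- \frac{4388}{f{\left(106,-214 \right)}} - \frac{41769}{o{\left(-210 \right)}} = - \frac{4388}{2 \cdot 106 \frac{1}{117 - 214}} - \frac{41769}{-3 + \left(-210\right)^{2}} = - \frac{4388}{2 \cdot 106 \frac{1}{-97}} - \frac{41769}{-3 + 44100} = - \frac{4388}{2 \cdot 106 \left(- \frac{1}{97}\right)} - \frac{41769}{44097} = - \frac{4388}{- \frac{212}{97}} - \frac{13923}{14699} = \left(-4388\right) \left(- \frac{97}{212}\right) - \frac{13923}{14699} = \frac{106409}{53} - \frac{13923}{14699} = \frac{1563367972}{779047}$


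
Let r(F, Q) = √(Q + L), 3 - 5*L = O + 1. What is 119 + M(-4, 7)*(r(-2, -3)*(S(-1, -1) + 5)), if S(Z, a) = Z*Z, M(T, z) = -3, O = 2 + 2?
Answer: 119 - 18*I*√85/5 ≈ 119.0 - 33.19*I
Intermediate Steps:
O = 4
S(Z, a) = Z²
L = -⅖ (L = ⅗ - (4 + 1)/5 = ⅗ - ⅕*5 = ⅗ - 1 = -⅖ ≈ -0.40000)
r(F, Q) = √(-⅖ + Q) (r(F, Q) = √(Q - ⅖) = √(-⅖ + Q))
119 + M(-4, 7)*(r(-2, -3)*(S(-1, -1) + 5)) = 119 - 3*√(-10 + 25*(-3))/5*((-1)² + 5) = 119 - 3*√(-10 - 75)/5*(1 + 5) = 119 - 3*√(-85)/5*6 = 119 - 3*(I*√85)/5*6 = 119 - 3*I*√85/5*6 = 119 - 18*I*√85/5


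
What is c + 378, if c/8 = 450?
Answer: 3978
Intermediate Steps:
c = 3600 (c = 8*450 = 3600)
c + 378 = 3600 + 378 = 3978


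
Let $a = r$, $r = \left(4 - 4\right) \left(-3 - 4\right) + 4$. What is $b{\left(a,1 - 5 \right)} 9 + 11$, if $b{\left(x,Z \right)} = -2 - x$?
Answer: $-43$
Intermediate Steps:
$r = 4$ ($r = 0 \left(-7\right) + 4 = 0 + 4 = 4$)
$a = 4$
$b{\left(a,1 - 5 \right)} 9 + 11 = \left(-2 - 4\right) 9 + 11 = \left(-6\right) 9 + 11 = -54 + 11 = -43$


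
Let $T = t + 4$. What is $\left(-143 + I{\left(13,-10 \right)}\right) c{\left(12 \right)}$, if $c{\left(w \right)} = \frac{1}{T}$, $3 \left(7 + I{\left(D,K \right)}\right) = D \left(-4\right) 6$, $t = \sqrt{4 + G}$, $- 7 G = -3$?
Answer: $- \frac{7112}{81} + \frac{254 \sqrt{217}}{81} \approx -41.609$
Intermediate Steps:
$G = \frac{3}{7}$ ($G = \left(- \frac{1}{7}\right) \left(-3\right) = \frac{3}{7} \approx 0.42857$)
$t = \frac{\sqrt{217}}{7}$ ($t = \sqrt{4 + \frac{3}{7}} = \sqrt{\frac{31}{7}} = \frac{\sqrt{217}}{7} \approx 2.1044$)
$T = 4 + \frac{\sqrt{217}}{7}$ ($T = \frac{\sqrt{217}}{7} + 4 = 4 + \frac{\sqrt{217}}{7} \approx 6.1044$)
$I{\left(D,K \right)} = -7 - 8 D$ ($I{\left(D,K \right)} = -7 + \frac{D \left(-4\right) 6}{3} = -7 + \frac{- 4 D 6}{3} = -7 + \frac{\left(-24\right) D}{3} = -7 - 8 D$)
$c{\left(w \right)} = \frac{1}{4 + \frac{\sqrt{217}}{7}}$
$\left(-143 + I{\left(13,-10 \right)}\right) c{\left(12 \right)} = \left(-143 - 111\right) \left(\frac{28}{81} - \frac{\sqrt{217}}{81}\right) = - 254 \left(\frac{28}{81} - \frac{\sqrt{217}}{81}\right) = - \frac{7112}{81} + \frac{254 \sqrt{217}}{81}$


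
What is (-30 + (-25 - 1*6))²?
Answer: 3721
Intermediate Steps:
(-30 + (-25 - 1*6))² = (-30 + (-25 - 6))² = (-30 - 31)² = (-61)² = 3721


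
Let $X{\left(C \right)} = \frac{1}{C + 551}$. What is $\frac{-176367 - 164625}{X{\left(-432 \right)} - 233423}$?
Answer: $\frac{1690752}{1157389} \approx 1.4608$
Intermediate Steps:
$X{\left(C \right)} = \frac{1}{551 + C}$
$\frac{-176367 - 164625}{X{\left(-432 \right)} - 233423} = \frac{-176367 - 164625}{\frac{1}{551 - 432} - 233423} = - \frac{340992}{\frac{1}{119} - 233423} = - \frac{340992}{- \frac{27777336}{119}} = \left(-340992\right) \left(- \frac{119}{27777336}\right) = \frac{1690752}{1157389}$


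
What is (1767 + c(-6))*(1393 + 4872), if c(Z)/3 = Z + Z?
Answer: 10844715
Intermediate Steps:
c(Z) = 6*Z (c(Z) = 3*(Z + Z) = 3*(2*Z) = 6*Z)
(1767 + c(-6))*(1393 + 4872) = (1767 + 6*(-6))*(1393 + 4872) = (1767 - 36)*6265 = 1731*6265 = 10844715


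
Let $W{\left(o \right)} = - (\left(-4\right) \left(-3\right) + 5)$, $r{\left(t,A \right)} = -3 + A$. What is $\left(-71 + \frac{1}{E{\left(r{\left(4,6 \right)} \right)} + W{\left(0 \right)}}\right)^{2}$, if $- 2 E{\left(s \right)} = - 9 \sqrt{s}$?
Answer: $\frac{4210842853}{833569} + \frac{2336076 \sqrt{3}}{833569} \approx 5056.4$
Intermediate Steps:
$E{\left(s \right)} = \frac{9 \sqrt{s}}{2}$ ($E{\left(s \right)} = - \frac{\left(-9\right) \sqrt{s}}{2} = \frac{9 \sqrt{s}}{2}$)
$W{\left(o \right)} = -17$ ($W{\left(o \right)} = - (12 + 5) = \left(-1\right) 17 = -17$)
$\left(-71 + \frac{1}{E{\left(r{\left(4,6 \right)} \right)} + W{\left(0 \right)}}\right)^{2} = \left(-71 + \frac{1}{\frac{9 \sqrt{-3 + 6}}{2} - 17}\right)^{2} = \left(-71 + \frac{1}{\frac{9 \sqrt{3}}{2} - 17}\right)^{2} = \left(-71 + \frac{1}{-17 + \frac{9 \sqrt{3}}{2}}\right)^{2}$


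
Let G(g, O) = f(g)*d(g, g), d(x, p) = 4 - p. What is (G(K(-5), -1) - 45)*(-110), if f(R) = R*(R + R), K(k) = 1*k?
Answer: -44550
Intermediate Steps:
K(k) = k
f(R) = 2*R² (f(R) = R*(2*R) = 2*R²)
G(g, O) = 2*g²*(4 - g) (G(g, O) = (2*g²)*(4 - g) = 2*g²*(4 - g))
(G(K(-5), -1) - 45)*(-110) = (2*(-5)²*(4 - 1*(-5)) - 45)*(-110) = (2*25*(4 + 5) - 45)*(-110) = (2*25*9 - 45)*(-110) = (450 - 45)*(-110) = 405*(-110) = -44550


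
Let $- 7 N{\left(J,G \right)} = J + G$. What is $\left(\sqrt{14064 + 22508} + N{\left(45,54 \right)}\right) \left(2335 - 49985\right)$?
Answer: $\frac{4717350}{7} - 95300 \sqrt{9143} \approx -8.4386 \cdot 10^{6}$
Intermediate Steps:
$N{\left(J,G \right)} = - \frac{G}{7} - \frac{J}{7}$ ($N{\left(J,G \right)} = - \frac{J + G}{7} = - \frac{G + J}{7} = - \frac{G}{7} - \frac{J}{7}$)
$\left(\sqrt{14064 + 22508} + N{\left(45,54 \right)}\right) \left(2335 - 49985\right) = \left(\sqrt{14064 + 22508} - \frac{99}{7}\right) \left(2335 - 49985\right) = \left(\sqrt{36572} - \frac{99}{7}\right) \left(-47650\right) = \left(2 \sqrt{9143} - \frac{99}{7}\right) \left(-47650\right) = \left(- \frac{99}{7} + 2 \sqrt{9143}\right) \left(-47650\right) = \frac{4717350}{7} - 95300 \sqrt{9143}$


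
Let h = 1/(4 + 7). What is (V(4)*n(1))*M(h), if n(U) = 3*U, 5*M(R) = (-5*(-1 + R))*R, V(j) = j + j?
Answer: 240/121 ≈ 1.9835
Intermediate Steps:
h = 1/11 ≈ 0.090909
V(j) = 2*j
M(R) = R*(5 - 5*R)/5 (M(R) = ((-5*(-1 + R))*R)/5 = ((5 - 5*R)*R)/5 = (R*(5 - 5*R))/5 = R*(5 - 5*R)/5)
(V(4)*n(1))*M(h) = ((2*4)*(3*1))*((1 - 1*1/11)/11) = (8*3)*((1 - 1/11)/11) = 24*((1/11)*(10/11)) = 24*(10/121) = 240/121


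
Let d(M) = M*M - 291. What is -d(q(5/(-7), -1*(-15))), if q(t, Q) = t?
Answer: 14234/49 ≈ 290.49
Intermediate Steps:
d(M) = -291 + M² (d(M) = M² - 291 = -291 + M²)
-d(q(5/(-7), -1*(-15))) = -(-291 + (5/(-7))²) = -(-291 + (5*(-⅐))²) = -(-291 + (-5/7)²) = -(-291 + 25/49) = -1*(-14234/49) = 14234/49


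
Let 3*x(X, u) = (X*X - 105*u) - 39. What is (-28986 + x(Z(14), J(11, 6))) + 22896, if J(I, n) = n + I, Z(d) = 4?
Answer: -20078/3 ≈ -6692.7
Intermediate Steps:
J(I, n) = I + n
x(X, u) = -13 - 35*u + X**2/3 (x(X, u) = ((X*X - 105*u) - 39)/3 = ((X**2 - 105*u) - 39)/3 = (-39 + X**2 - 105*u)/3 = -13 - 35*u + X**2/3)
(-28986 + x(Z(14), J(11, 6))) + 22896 = (-28986 + (-13 - 35*(11 + 6) + (1/3)*4**2)) + 22896 = (-28986 + (-13 - 35*17 + (1/3)*16)) + 22896 = (-28986 + (-13 - 595 + 16/3)) + 22896 = (-28986 - 1808/3) + 22896 = -88766/3 + 22896 = -20078/3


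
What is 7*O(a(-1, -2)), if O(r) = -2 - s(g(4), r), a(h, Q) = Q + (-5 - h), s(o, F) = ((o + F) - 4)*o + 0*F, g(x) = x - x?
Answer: -14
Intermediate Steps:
g(x) = 0
s(o, F) = o*(-4 + F + o) (s(o, F) = ((F + o) - 4)*o + 0 = (-4 + F + o)*o + 0 = o*(-4 + F + o) + 0 = o*(-4 + F + o))
a(h, Q) = -5 + Q - h
O(r) = -2 (O(r) = -2 - 0*(-4 + r + 0) = -2 - 0*(-4 + r) = -2 - 1*0 = -2 + 0 = -2)
7*O(a(-1, -2)) = 7*(-2) = -14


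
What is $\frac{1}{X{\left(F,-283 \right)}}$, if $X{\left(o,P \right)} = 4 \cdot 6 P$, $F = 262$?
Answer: $- \frac{1}{6792} \approx -0.00014723$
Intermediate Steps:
$X{\left(o,P \right)} = 24 P$
$\frac{1}{X{\left(F,-283 \right)}} = \frac{1}{24 \left(-283\right)} = \frac{1}{-6792} = - \frac{1}{6792}$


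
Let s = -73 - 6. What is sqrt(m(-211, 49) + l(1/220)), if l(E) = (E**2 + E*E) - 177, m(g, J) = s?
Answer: I*sqrt(12390398)/220 ≈ 16.0*I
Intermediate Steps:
s = -79
m(g, J) = -79
l(E) = -177 + 2*E**2 (l(E) = (E**2 + E**2) - 177 = 2*E**2 - 177 = -177 + 2*E**2)
sqrt(m(-211, 49) + l(1/220)) = sqrt(-79 + (-177 + 2*(1/220)**2)) = sqrt(-79 + (-177 + 2*(1/48400))) = sqrt(-79 + (-177 + 1/24200)) = sqrt(-79 - 4283399/24200) = sqrt(-6195199/24200) = I*sqrt(12390398)/220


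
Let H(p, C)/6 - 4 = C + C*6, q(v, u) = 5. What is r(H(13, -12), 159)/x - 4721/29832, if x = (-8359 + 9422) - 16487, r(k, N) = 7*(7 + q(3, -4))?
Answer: -2353831/14379024 ≈ -0.16370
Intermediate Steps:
H(p, C) = 24 + 42*C (H(p, C) = 24 + 6*(C + C*6) = 24 + 6*(C + 6*C) = 24 + 6*(7*C) = 24 + 42*C)
r(k, N) = 84 (r(k, N) = 7*(7 + 5) = 7*12 = 84)
x = -15424 (x = 1063 - 16487 = -15424)
r(H(13, -12), 159)/x - 4721/29832 = 84/(-15424) - 4721/29832 = 84*(-1/15424) - 4721*1/29832 = -21/3856 - 4721/29832 = -2353831/14379024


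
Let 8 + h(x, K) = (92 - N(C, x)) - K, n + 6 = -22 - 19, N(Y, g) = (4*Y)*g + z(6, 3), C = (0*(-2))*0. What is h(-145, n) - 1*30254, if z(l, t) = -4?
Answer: -30119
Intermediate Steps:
C = 0 (C = 0*0 = 0)
N(Y, g) = -4 + 4*Y*g (N(Y, g) = (4*Y)*g - 4 = 4*Y*g - 4 = -4 + 4*Y*g)
n = -47 (n = -6 + (-22 - 19) = -6 - 41 = -47)
h(x, K) = 88 - K (h(x, K) = -8 + ((92 - (-4 + 4*0*x)) - K) = -8 + ((92 - (-4 + 0)) - K) = -8 + ((92 - 1*(-4)) - K) = -8 + ((92 + 4) - K) = -8 + (96 - K) = 88 - K)
h(-145, n) - 1*30254 = (88 - 1*(-47)) - 1*30254 = (88 + 47) - 30254 = 135 - 30254 = -30119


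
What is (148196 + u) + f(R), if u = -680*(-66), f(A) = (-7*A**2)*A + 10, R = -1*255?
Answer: 116262711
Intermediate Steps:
R = -255
f(A) = 10 - 7*A**3 (f(A) = -7*A**3 + 10 = 10 - 7*A**3)
u = 44880
(148196 + u) + f(R) = (148196 + 44880) + (10 - 7*(-255)**3) = 193076 + (10 - 7*(-16581375)) = 193076 + (10 + 116069625) = 193076 + 116069635 = 116262711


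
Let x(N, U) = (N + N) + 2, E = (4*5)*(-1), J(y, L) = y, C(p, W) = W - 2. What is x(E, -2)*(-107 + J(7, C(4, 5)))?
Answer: 3800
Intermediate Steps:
C(p, W) = -2 + W
E = -20 (E = 20*(-1) = -20)
x(N, U) = 2 + 2*N (x(N, U) = 2*N + 2 = 2 + 2*N)
x(E, -2)*(-107 + J(7, C(4, 5))) = (2 + 2*(-20))*(-107 + 7) = (2 - 40)*(-100) = -38*(-100) = 3800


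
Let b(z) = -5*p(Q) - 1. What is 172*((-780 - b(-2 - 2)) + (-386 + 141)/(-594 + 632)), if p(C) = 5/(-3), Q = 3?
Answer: -7782226/57 ≈ -1.3653e+5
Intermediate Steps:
p(C) = -5/3 (p(C) = 5*(-⅓) = -5/3)
b(z) = 22/3 (b(z) = -5*(-5/3) - 1 = 25/3 - 1 = 22/3)
172*((-780 - b(-2 - 2)) + (-386 + 141)/(-594 + 632)) = 172*((-780 - 1*22/3) + (-386 + 141)/(-594 + 632)) = 172*((-780 - 22/3) - 245/38) = 172*(-2362/3 - 245*1/38) = 172*(-2362/3 - 245/38) = 172*(-90491/114) = -7782226/57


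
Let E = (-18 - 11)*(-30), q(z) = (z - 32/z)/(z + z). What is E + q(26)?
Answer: 294221/338 ≈ 870.48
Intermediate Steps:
q(z) = (z - 32/z)/(2*z) (q(z) = (z - 32/z)/((2*z)) = (z - 32/z)*(1/(2*z)) = (z - 32/z)/(2*z))
E = 870 (E = -29*(-30) = 870)
E + q(26) = 870 + (1/2 - 16/26**2) = 870 + (1/2 - 16*1/676) = 870 + (1/2 - 4/169) = 870 + 161/338 = 294221/338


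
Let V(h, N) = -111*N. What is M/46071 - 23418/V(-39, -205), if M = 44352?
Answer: -2580034/38827615 ≈ -0.066448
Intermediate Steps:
M/46071 - 23418/V(-39, -205) = 44352/46071 - 23418/((-111*(-205))) = 44352*(1/46071) - 23418/22755 = 4928/5119 - 23418*1/22755 = 4928/5119 - 7806/7585 = -2580034/38827615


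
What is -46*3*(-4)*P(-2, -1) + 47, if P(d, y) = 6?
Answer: 3359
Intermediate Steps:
-46*3*(-4)*P(-2, -1) + 47 = -46*3*(-4)*6 + 47 = -(-552)*6 + 47 = -46*(-72) + 47 = 3312 + 47 = 3359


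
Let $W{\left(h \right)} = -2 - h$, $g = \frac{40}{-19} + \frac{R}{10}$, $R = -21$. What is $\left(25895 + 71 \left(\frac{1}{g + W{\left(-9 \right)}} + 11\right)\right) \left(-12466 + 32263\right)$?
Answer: $\frac{93563565154}{177} \approx 5.2861 \cdot 10^{8}$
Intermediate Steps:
$g = - \frac{799}{190}$ ($g = \frac{40}{-19} - \frac{21}{10} = 40 \left(- \frac{1}{19}\right) - \frac{21}{10} = - \frac{40}{19} - \frac{21}{10} = - \frac{799}{190} \approx -4.2053$)
$\left(25895 + 71 \left(\frac{1}{g + W{\left(-9 \right)}} + 11\right)\right) \left(-12466 + 32263\right) = \left(25895 + 71 \left(\frac{1}{- \frac{799}{190} - -7} + 11\right)\right) \left(-12466 + 32263\right) = \left(25895 + 71 \left(\frac{1}{- \frac{799}{190} + \left(-2 + 9\right)} + 11\right)\right) 19797 = \left(25895 + 71 \left(\frac{1}{- \frac{799}{190} + 7} + 11\right)\right) 19797 = \left(25895 + 71 \left(\frac{1}{\frac{531}{190}} + 11\right)\right) 19797 = \left(25895 + 71 \left(\frac{190}{531} + 11\right)\right) 19797 = \left(25895 + 71 \cdot \frac{6031}{531}\right) 19797 = \left(25895 + \frac{428201}{531}\right) 19797 = \frac{14178446}{531} \cdot 19797 = \frac{93563565154}{177}$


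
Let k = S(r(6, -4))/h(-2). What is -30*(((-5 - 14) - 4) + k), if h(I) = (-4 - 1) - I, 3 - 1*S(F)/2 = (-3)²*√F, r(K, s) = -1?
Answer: 750 - 180*I ≈ 750.0 - 180.0*I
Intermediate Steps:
S(F) = 6 - 18*√F (S(F) = 6 - 2*(-3)²*√F = 6 - 18*√F)
h(I) = -5 - I
k = -2 + 6*I (k = (6 - 18*I)/(-5 - 1*(-2)) = (6 - 18*I)/(-5 + 2) = (6 - 18*I)/(-3) = (6 - 18*I)*(-⅓) = -2 + 6*I ≈ -2.0 + 6.0*I)
-30*(((-5 - 14) - 4) + k) = -30*(((-5 - 14) - 4) + (-2 + 6*I)) = -30*((-19 - 4) + (-2 + 6*I)) = -30*(-23 + (-2 + 6*I)) = -30*(-25 + 6*I) = 750 - 180*I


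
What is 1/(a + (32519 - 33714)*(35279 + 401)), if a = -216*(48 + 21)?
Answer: -1/42652504 ≈ -2.3445e-8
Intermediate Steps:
a = -14904 (a = -216*69 = -1*14904 = -14904)
1/(a + (32519 - 33714)*(35279 + 401)) = 1/(-14904 + (32519 - 33714)*(35279 + 401)) = 1/(-14904 - 1195*35680) = 1/(-14904 - 42637600) = 1/(-42652504) = -1/42652504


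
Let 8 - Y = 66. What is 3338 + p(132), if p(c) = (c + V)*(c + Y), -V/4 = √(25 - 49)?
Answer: 13106 - 592*I*√6 ≈ 13106.0 - 1450.1*I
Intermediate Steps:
V = -8*I*√6 (V = -4*√(25 - 49) = -8*I*√6 ≈ -19.596*I)
Y = -58 (Y = 8 - 1*66 = 8 - 66 = -58)
p(c) = (-58 + c)*(c - 8*I*√6) (p(c) = (c - 8*I*√6)*(c - 58) = (c - 8*I*√6)*(-58 + c) = (-58 + c)*(c - 8*I*√6))
3338 + p(132) = 3338 + (132² - 58*132 + 464*I*√6 - 8*I*132*√6) = 3338 + (17424 - 7656 + 464*I*√6 - 1056*I*√6) = 3338 + (9768 - 592*I*√6) = 13106 - 592*I*√6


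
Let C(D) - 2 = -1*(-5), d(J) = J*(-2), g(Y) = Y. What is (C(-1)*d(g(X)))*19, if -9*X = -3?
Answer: -266/3 ≈ -88.667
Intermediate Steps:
X = ⅓ (X = -⅑*(-3) = ⅓ ≈ 0.33333)
d(J) = -2*J
C(D) = 7 (C(D) = 2 - 1*(-5) = 2 + 5 = 7)
(C(-1)*d(g(X)))*19 = (7*(-2*⅓))*19 = (7*(-⅔))*19 = -14/3*19 = -266/3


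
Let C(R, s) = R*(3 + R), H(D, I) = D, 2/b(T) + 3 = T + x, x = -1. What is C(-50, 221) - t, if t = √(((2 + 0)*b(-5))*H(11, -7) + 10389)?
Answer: 2350 - 13*√553/3 ≈ 2248.1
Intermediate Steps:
b(T) = 2/(-4 + T) (b(T) = 2/(-3 + (T - 1)) = 2/(-3 + (-1 + T)) = 2/(-4 + T))
t = 13*√553/3 (t = √(((2 + 0)*(2/(-4 - 5)))*11 + 10389) = √((2*(2/(-9)))*11 + 10389) = √((2*(2*(-⅑)))*11 + 10389) = √((2*(-2/9))*11 + 10389) = √(-4/9*11 + 10389) = √(-44/9 + 10389) = √(93457/9) = 13*√553/3 ≈ 101.90)
C(-50, 221) - t = -50*(3 - 50) - 13*√553/3 = -50*(-47) - 13*√553/3 = 2350 - 13*√553/3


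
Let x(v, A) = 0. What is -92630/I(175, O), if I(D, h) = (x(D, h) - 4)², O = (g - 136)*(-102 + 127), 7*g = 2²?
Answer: -46315/8 ≈ -5789.4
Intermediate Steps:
g = 4/7 (g = (⅐)*2² = (⅐)*4 = 4/7 ≈ 0.57143)
O = -23700/7 (O = (4/7 - 136)*(-102 + 127) = -948/7*25 = -23700/7 ≈ -3385.7)
I(D, h) = 16 (I(D, h) = (0 - 4)² = (-4)² = 16)
-92630/I(175, O) = -92630/16 = -92630*1/16 = -46315/8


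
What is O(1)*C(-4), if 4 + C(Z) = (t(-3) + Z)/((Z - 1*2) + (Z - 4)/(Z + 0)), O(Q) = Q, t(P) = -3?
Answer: -9/4 ≈ -2.2500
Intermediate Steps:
C(Z) = -4 + (-3 + Z)/(-2 + Z + (-4 + Z)/Z) (C(Z) = -4 + (-3 + Z)/((Z - 1*2) + (Z - 4)/(Z + 0)) = -4 + (-3 + Z)/((Z - 2) + (-4 + Z)/Z) = -4 + (-3 + Z)/((-2 + Z) + (-4 + Z)/Z) = -4 + (-3 + Z)/(-2 + Z + (-4 + Z)/Z))
O(1)*C(-4) = 1*((-16 - 1*(-4) + 3*(-4)²)/(4 - 4 - 1*(-4)²)) = 1*((-16 + 4 + 3*16)/(4 - 4 - 1*16)) = 1*((-16 + 4 + 48)/(4 - 4 - 16)) = 1*(36/(-16)) = 1*(-1/16*36) = 1*(-9/4) = -9/4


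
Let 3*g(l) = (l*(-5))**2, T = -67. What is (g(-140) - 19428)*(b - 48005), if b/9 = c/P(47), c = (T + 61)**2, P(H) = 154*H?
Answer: -75001991755028/10857 ≈ -6.9082e+9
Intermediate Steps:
c = 36 (c = (-67 + 61)**2 = (-6)**2 = 36)
g(l) = 25*l**2/3 (g(l) = (l*(-5))**2/3 = (-5*l)**2/3 = (25*l**2)/3 = 25*l**2/3)
b = 162/3619 (b = 9*(36/((154*47))) = 9*(36/7238) = 9*(36*(1/7238)) = 9*(18/3619) = 162/3619 ≈ 0.044764)
(g(-140) - 19428)*(b - 48005) = ((25/3)*(-140)**2 - 19428)*(162/3619 - 48005) = ((25/3)*19600 - 19428)*(-173729933/3619) = (490000/3 - 19428)*(-173729933/3619) = (431716/3)*(-173729933/3619) = -75001991755028/10857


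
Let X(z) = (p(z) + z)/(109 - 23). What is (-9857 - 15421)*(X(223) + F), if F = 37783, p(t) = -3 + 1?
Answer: -41071176201/43 ≈ -9.5514e+8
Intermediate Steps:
p(t) = -2
X(z) = -1/43 + z/86 (X(z) = (-2 + z)/(109 - 23) = (-2 + z)/86 = (-2 + z)*(1/86) = -1/43 + z/86)
(-9857 - 15421)*(X(223) + F) = (-9857 - 15421)*((-1/43 + (1/86)*223) + 37783) = -25278*((-1/43 + 223/86) + 37783) = -25278*(221/86 + 37783) = -25278*3249559/86 = -41071176201/43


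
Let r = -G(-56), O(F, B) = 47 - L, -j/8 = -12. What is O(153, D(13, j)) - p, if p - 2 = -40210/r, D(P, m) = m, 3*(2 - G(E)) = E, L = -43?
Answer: -57587/31 ≈ -1857.6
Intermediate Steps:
j = 96 (j = -8*(-12) = 96)
G(E) = 2 - E/3
O(F, B) = 90 (O(F, B) = 47 - 1*(-43) = 47 + 43 = 90)
r = -62/3 (r = -(2 - ⅓*(-56)) = -(2 + 56/3) = -1*62/3 = -62/3 ≈ -20.667)
p = 60377/31 (p = 2 - 40210/(-62/3) = 2 - 40210*(-3/62) = 2 + 60315/31 = 60377/31 ≈ 1947.6)
O(153, D(13, j)) - p = 90 - 1*60377/31 = 90 - 60377/31 = -57587/31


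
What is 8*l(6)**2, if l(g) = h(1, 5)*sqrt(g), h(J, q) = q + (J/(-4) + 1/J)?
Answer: 1587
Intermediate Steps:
h(J, q) = q + 1/J - J/4 (h(J, q) = q + (J*(-1/4) + 1/J) = q + (-J/4 + 1/J) = q + (1/J - J/4) = q + 1/J - J/4)
l(g) = 23*sqrt(g)/4 (l(g) = (5 + 1/1 - 1/4*1)*sqrt(g) = (5 + 1 - 1/4)*sqrt(g) = 23*sqrt(g)/4)
8*l(6)**2 = 8*(23*sqrt(6)/4)**2 = 8*(1587/8) = 1587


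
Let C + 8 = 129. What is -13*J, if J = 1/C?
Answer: -13/121 ≈ -0.10744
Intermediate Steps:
C = 121 (C = -8 + 129 = 121)
J = 1/121 ≈ 0.0082645
-13*J = -13*1/121 = -13/121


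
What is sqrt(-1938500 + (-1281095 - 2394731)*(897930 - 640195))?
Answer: I*sqrt(947390952610) ≈ 9.7334e+5*I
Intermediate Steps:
sqrt(-1938500 + (-1281095 - 2394731)*(897930 - 640195)) = sqrt(-1938500 - 3675826*257735) = sqrt(-1938500 - 947389014110) = sqrt(-947390952610) = I*sqrt(947390952610)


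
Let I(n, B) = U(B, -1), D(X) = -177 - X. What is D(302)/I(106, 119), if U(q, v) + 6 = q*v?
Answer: 479/125 ≈ 3.8320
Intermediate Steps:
U(q, v) = -6 + q*v
I(n, B) = -6 - B (I(n, B) = -6 + B*(-1) = -6 - B)
D(302)/I(106, 119) = (-177 - 1*302)/(-6 - 1*119) = (-177 - 302)/(-6 - 119) = -479/(-125) = -479*(-1/125) = 479/125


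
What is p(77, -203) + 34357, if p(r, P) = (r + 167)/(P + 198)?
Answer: 171541/5 ≈ 34308.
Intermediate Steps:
p(r, P) = (167 + r)/(198 + P)
p(77, -203) + 34357 = (167 + 77)/(198 - 203) + 34357 = 244/(-5) + 34357 = -⅕*244 + 34357 = -244/5 + 34357 = 171541/5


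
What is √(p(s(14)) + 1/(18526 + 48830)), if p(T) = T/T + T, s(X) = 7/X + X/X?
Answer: √315059561/11226 ≈ 1.5811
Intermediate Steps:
s(X) = 1 + 7/X (s(X) = 7/X + 1 = 1 + 7/X)
p(T) = 1 + T
√(p(s(14)) + 1/(18526 + 48830)) = √((1 + (7 + 14)/14) + 1/(18526 + 48830)) = √((1 + (1/14)*21) + 1/67356) = √((1 + 3/2) + 1/67356) = √(5/2 + 1/67356) = √(168391/67356) = √315059561/11226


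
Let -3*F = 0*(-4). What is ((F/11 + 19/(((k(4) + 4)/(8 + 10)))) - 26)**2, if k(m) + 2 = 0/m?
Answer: 21025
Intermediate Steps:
k(m) = -2 (k(m) = -2 + 0/m = -2 + 0 = -2)
F = 0 (F = -0*(-4) = -1/3*0 = 0)
((F/11 + 19/(((k(4) + 4)/(8 + 10)))) - 26)**2 = ((0/11 + 19/(((-2 + 4)/(8 + 10)))) - 26)**2 = ((0*(1/11) + 19/((2/18))) - 26)**2 = ((0 + 19/((2*(1/18)))) - 26)**2 = ((0 + 19/(1/9)) - 26)**2 = ((0 + 19*9) - 26)**2 = ((0 + 171) - 26)**2 = (171 - 26)**2 = 145**2 = 21025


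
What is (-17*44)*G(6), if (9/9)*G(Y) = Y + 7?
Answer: -9724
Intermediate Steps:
G(Y) = 7 + Y (G(Y) = Y + 7 = 7 + Y)
(-17*44)*G(6) = (-17*44)*(7 + 6) = -748*13 = -9724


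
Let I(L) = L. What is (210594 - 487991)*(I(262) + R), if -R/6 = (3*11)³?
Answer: 59740217920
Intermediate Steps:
R = -215622 (R = -6*(3*11)³ = -6*33³ = -6*35937 = -215622)
(210594 - 487991)*(I(262) + R) = (210594 - 487991)*(262 - 215622) = -277397*(-215360) = 59740217920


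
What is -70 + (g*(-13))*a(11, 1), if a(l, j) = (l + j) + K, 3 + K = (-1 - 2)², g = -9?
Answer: 2036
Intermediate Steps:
K = 6 (K = -3 + (-1 - 2)² = -3 + (-3)² = -3 + 9 = 6)
a(l, j) = 6 + j + l (a(l, j) = (l + j) + 6 = (j + l) + 6 = 6 + j + l)
-70 + (g*(-13))*a(11, 1) = -70 + (-9*(-13))*(6 + 1 + 11) = -70 + 117*18 = -70 + 2106 = 2036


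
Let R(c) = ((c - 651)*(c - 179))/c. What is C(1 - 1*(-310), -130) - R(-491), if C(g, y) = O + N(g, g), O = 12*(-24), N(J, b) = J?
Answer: 776433/491 ≈ 1581.3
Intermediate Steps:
O = -288
C(g, y) = -288 + g
R(c) = (-651 + c)*(-179 + c)/c (R(c) = ((-651 + c)*(-179 + c))/c = (-651 + c)*(-179 + c)/c)
C(1 - 1*(-310), -130) - R(-491) = (-288 + (1 - 1*(-310))) - (-830 - 491 + 116529/(-491)) = (-288 + (1 + 310)) - (-830 - 491 + 116529*(-1/491)) = (-288 + 311) - (-830 - 491 - 116529/491) = 23 - 1*(-765140/491) = 23 + 765140/491 = 776433/491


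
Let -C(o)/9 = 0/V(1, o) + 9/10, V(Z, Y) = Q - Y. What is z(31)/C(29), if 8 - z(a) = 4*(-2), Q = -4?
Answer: -160/81 ≈ -1.9753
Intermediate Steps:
z(a) = 16 (z(a) = 8 - 4*(-2) = 8 - 1*(-8) = 8 + 8 = 16)
V(Z, Y) = -4 - Y
C(o) = -81/10 (C(o) = -9*(0/(-4 - o) + 9/10) = -9*(0 + 9*(1/10)) = -9*(0 + 9/10) = -9*9/10 = -81/10)
z(31)/C(29) = 16/(-81/10) = 16*(-10/81) = -160/81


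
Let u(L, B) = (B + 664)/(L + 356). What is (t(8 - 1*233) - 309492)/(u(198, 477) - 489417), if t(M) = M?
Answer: 171583218/271135877 ≈ 0.63283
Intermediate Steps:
u(L, B) = (664 + B)/(356 + L)
(t(8 - 1*233) - 309492)/(u(198, 477) - 489417) = ((8 - 1*233) - 309492)/((664 + 477)/(356 + 198) - 489417) = ((8 - 233) - 309492)/(1141/554 - 489417) = (-225 - 309492)/((1/554)*1141 - 489417) = -309717/(1141/554 - 489417) = -309717/(-271135877/554) = -309717*(-554/271135877) = 171583218/271135877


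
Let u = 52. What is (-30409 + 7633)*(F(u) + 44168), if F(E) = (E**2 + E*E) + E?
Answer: -1130327328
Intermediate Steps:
F(E) = E + 2*E**2 (F(E) = (E**2 + E**2) + E = 2*E**2 + E = E + 2*E**2)
(-30409 + 7633)*(F(u) + 44168) = (-30409 + 7633)*(52*(1 + 2*52) + 44168) = -22776*(52*(1 + 104) + 44168) = -22776*(52*105 + 44168) = -22776*(5460 + 44168) = -22776*49628 = -1130327328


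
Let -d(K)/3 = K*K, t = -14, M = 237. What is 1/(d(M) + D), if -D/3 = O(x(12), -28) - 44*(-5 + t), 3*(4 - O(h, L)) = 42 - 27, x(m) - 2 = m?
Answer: -1/171012 ≈ -5.8475e-6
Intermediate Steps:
x(m) = 2 + m
d(K) = -3*K² (d(K) = -3*K*K = -3*K²)
O(h, L) = -1 (O(h, L) = 4 - (42 - 27)/3 = 4 - ⅓*15 = 4 - 5 = -1)
D = -2505 (D = -3*(-1 - 44*(-5 - 14)) = -3*(-1 - 44*(-19)) = -3*(-1 + 836) = -3*835 = -2505)
1/(d(M) + D) = 1/(-3*237² - 2505) = 1/(-3*56169 - 2505) = 1/(-168507 - 2505) = 1/(-171012) = -1/171012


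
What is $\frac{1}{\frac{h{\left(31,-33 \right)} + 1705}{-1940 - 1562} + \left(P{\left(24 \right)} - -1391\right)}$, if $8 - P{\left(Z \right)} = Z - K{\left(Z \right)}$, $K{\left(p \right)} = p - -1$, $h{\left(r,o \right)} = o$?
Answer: $\frac{1751}{2450564} \approx 0.00071453$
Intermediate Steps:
$K{\left(p \right)} = 1 + p$ ($K{\left(p \right)} = p + 1 = 1 + p$)
$P{\left(Z \right)} = 9$ ($P{\left(Z \right)} = 8 - \left(Z - \left(1 + Z\right)\right) = 8 - -1 = 8 + 1 = 9$)
$\frac{1}{\frac{h{\left(31,-33 \right)} + 1705}{-1940 - 1562} + \left(P{\left(24 \right)} - -1391\right)} = \frac{1}{\frac{-33 + 1705}{-1940 - 1562} + \left(9 - -1391\right)} = \frac{1}{\frac{1672}{-3502} + \left(9 + 1391\right)} = \frac{1}{1672 \left(- \frac{1}{3502}\right) + 1400} = \frac{1}{- \frac{836}{1751} + 1400} = \frac{1}{\frac{2450564}{1751}} = \frac{1751}{2450564}$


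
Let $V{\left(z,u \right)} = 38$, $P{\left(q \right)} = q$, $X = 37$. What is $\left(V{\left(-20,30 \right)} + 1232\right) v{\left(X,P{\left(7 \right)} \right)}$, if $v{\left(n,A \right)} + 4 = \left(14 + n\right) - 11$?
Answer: $45720$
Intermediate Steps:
$v{\left(n,A \right)} = -1 + n$ ($v{\left(n,A \right)} = -4 + \left(\left(14 + n\right) - 11\right) = -4 + \left(3 + n\right) = -1 + n$)
$\left(V{\left(-20,30 \right)} + 1232\right) v{\left(X,P{\left(7 \right)} \right)} = \left(38 + 1232\right) \left(-1 + 37\right) = 1270 \cdot 36 = 45720$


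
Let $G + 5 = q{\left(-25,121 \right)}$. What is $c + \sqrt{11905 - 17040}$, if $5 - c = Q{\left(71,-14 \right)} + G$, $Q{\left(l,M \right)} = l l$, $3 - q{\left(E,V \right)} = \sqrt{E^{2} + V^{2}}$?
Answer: $-5034 + \sqrt{15266} + i \sqrt{5135} \approx -4910.4 + 71.659 i$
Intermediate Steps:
$q{\left(E,V \right)} = 3 - \sqrt{E^{2} + V^{2}}$
$Q{\left(l,M \right)} = l^{2}$
$G = -2 - \sqrt{15266}$ ($G = -5 + \left(3 - \sqrt{\left(-25\right)^{2} + 121^{2}}\right) = -5 + \left(3 - \sqrt{625 + 14641}\right) = -5 + \left(3 - \sqrt{15266}\right) = -2 - \sqrt{15266} \approx -125.56$)
$c = -5034 + \sqrt{15266}$ ($c = 5 - \left(71^{2} - \left(2 + \sqrt{15266}\right)\right) = 5 - \left(5041 - \left(2 + \sqrt{15266}\right)\right) = 5 - \left(5039 - \sqrt{15266}\right) = -5034 + \sqrt{15266} \approx -4910.4$)
$c + \sqrt{11905 - 17040} = \left(-5034 + \sqrt{15266}\right) + \sqrt{11905 - 17040} = \left(-5034 + \sqrt{15266}\right) + \sqrt{-5135} = \left(-5034 + \sqrt{15266}\right) + i \sqrt{5135} = -5034 + \sqrt{15266} + i \sqrt{5135}$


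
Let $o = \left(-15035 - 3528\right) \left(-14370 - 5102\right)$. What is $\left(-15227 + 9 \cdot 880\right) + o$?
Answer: $361451429$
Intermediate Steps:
$o = 361458736$ ($o = \left(-18563\right) \left(-19472\right) = 361458736$)
$\left(-15227 + 9 \cdot 880\right) + o = \left(-15227 + 9 \cdot 880\right) + 361458736 = \left(-15227 + 7920\right) + 361458736 = -7307 + 361458736 = 361451429$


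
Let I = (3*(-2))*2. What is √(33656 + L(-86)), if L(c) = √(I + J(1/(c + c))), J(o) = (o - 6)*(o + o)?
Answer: √(248919776 + 43*I*√352942)/86 ≈ 183.46 + 0.0094137*I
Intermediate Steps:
I = -12 (I = -6*2 = -12)
J(o) = 2*o*(-6 + o) (J(o) = (-6 + o)*(2*o) = 2*o*(-6 + o))
L(c) = √(-12 + (-6 + 1/(2*c))/c) (L(c) = √(-12 + 2*(-6 + 1/(c + c))/(c + c)) = √(-12 + 2*(-6 + 1/(2*c))/((2*c))) = √(-12 + 2*(1/(2*c))*(-6 + 1/(2*c))) = √(-12 + (-6 + 1/(2*c))/c))
√(33656 + L(-86)) = √(33656 + √(-48 - 24/(-86) + 2/(-86)²)/2) = √(33656 + √(-48 - 24*(-1/86) + 2*(1/7396))/2) = √(33656 + √(-48 + 12/43 + 1/3698)/2) = √(33656 + √(-176471/3698)/2) = √(33656 + (I*√352942/86)/2) = √(33656 + I*√352942/172)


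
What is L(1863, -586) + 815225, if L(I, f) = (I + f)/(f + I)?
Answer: 815226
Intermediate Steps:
L(I, f) = 1 (L(I, f) = (I + f)/(I + f) = 1)
L(1863, -586) + 815225 = 1 + 815225 = 815226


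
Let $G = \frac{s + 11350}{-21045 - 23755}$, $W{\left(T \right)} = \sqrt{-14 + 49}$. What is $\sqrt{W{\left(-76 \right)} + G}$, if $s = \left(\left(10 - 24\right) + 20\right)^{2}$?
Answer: $\frac{\sqrt{-79702 + 313600 \sqrt{35}}}{560} \approx 2.3795$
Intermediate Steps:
$s = 36$ ($s = \left(\left(10 - 24\right) + 20\right)^{2} = \left(-14 + 20\right)^{2} = 6^{2} = 36$)
$W{\left(T \right)} = \sqrt{35}$
$G = - \frac{5693}{22400}$ ($G = \frac{36 + 11350}{-21045 - 23755} = \frac{11386}{-44800} = 11386 \left(- \frac{1}{44800}\right) = - \frac{5693}{22400} \approx -0.25415$)
$\sqrt{W{\left(-76 \right)} + G} = \sqrt{\sqrt{35} - \frac{5693}{22400}} = \sqrt{- \frac{5693}{22400} + \sqrt{35}}$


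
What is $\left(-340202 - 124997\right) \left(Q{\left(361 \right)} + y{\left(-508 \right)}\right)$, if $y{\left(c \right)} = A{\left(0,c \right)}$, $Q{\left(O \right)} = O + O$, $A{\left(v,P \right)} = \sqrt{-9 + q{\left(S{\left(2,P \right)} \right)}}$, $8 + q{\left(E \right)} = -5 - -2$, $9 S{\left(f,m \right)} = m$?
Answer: $-335873678 - 930398 i \sqrt{5} \approx -3.3587 \cdot 10^{8} - 2.0804 \cdot 10^{6} i$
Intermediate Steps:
$S{\left(f,m \right)} = \frac{m}{9}$
$q{\left(E \right)} = -11$ ($q{\left(E \right)} = -8 - 3 = -11$)
$A{\left(v,P \right)} = 2 i \sqrt{5}$ ($A{\left(v,P \right)} = \sqrt{-9 - 11} = \sqrt{-20} = 2 i \sqrt{5}$)
$Q{\left(O \right)} = 2 O$
$y{\left(c \right)} = 2 i \sqrt{5}$
$\left(-340202 - 124997\right) \left(Q{\left(361 \right)} + y{\left(-508 \right)}\right) = \left(-340202 - 124997\right) \left(2 \cdot 361 + 2 i \sqrt{5}\right) = - 465199 \left(722 + 2 i \sqrt{5}\right) = -335873678 - 930398 i \sqrt{5}$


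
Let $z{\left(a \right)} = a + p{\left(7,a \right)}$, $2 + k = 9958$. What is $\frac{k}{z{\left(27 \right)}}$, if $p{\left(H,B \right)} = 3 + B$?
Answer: $\frac{524}{3} \approx 174.67$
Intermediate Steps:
$k = 9956$ ($k = -2 + 9958 = 9956$)
$z{\left(a \right)} = 3 + 2 a$ ($z{\left(a \right)} = a + \left(3 + a\right) = 3 + 2 a$)
$\frac{k}{z{\left(27 \right)}} = \frac{9956}{3 + 2 \cdot 27} = \frac{9956}{3 + 54} = \frac{9956}{57} = 9956 \cdot \frac{1}{57} = \frac{524}{3}$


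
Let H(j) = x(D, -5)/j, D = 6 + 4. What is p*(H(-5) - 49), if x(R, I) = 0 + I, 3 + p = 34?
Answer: -1488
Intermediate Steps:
D = 10
p = 31 (p = -3 + 34 = 31)
x(R, I) = I
H(j) = -5/j
p*(H(-5) - 49) = 31*(-5/(-5) - 49) = 31*(-5*(-⅕) - 49) = 31*(1 - 49) = 31*(-48) = -1488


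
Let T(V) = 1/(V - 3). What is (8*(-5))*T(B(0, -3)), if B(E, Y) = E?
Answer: 40/3 ≈ 13.333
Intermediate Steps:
T(V) = 1/(-3 + V)
(8*(-5))*T(B(0, -3)) = (8*(-5))/(-3 + 0) = -40/(-3) = -40*(-1/3) = 40/3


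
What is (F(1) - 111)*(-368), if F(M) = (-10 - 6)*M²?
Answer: 46736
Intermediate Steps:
F(M) = -16*M²
(F(1) - 111)*(-368) = (-16*1² - 111)*(-368) = (-16*1 - 111)*(-368) = (-16 - 111)*(-368) = -127*(-368) = 46736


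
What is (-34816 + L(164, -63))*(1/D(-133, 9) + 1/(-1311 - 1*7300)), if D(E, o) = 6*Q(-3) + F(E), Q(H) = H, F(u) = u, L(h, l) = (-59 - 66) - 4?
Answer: 306188090/1300261 ≈ 235.48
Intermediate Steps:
L(h, l) = -129 (L(h, l) = -125 - 4 = -129)
D(E, o) = -18 + E (D(E, o) = 6*(-3) + E = -18 + E)
(-34816 + L(164, -63))*(1/D(-133, 9) + 1/(-1311 - 1*7300)) = (-34816 - 129)*(1/(-18 - 133) + 1/(-1311 - 1*7300)) = -34945*(1/(-151) + 1/(-1311 - 7300)) = -34945*(-1/151 + 1/(-8611)) = -34945*(-1/151 - 1/8611) = -34945*(-8762/1300261) = 306188090/1300261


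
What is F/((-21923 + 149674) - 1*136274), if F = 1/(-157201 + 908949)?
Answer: -1/6407148204 ≈ -1.5608e-10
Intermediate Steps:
F = 1/751748 ≈ 1.3302e-6
F/((-21923 + 149674) - 1*136274) = 1/(751748*((-21923 + 149674) - 1*136274)) = 1/(751748*(127751 - 136274)) = (1/751748)/(-8523) = (1/751748)*(-1/8523) = -1/6407148204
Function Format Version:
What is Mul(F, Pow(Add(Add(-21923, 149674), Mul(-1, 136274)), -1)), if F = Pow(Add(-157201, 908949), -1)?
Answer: Rational(-1, 6407148204) ≈ -1.5608e-10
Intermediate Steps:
F = Rational(1, 751748) (F = Pow(751748, -1) = Rational(1, 751748) ≈ 1.3302e-6)
Mul(F, Pow(Add(Add(-21923, 149674), Mul(-1, 136274)), -1)) = Mul(Rational(1, 751748), Pow(Add(Add(-21923, 149674), Mul(-1, 136274)), -1)) = Mul(Rational(1, 751748), Pow(Add(127751, -136274), -1)) = Mul(Rational(1, 751748), Pow(-8523, -1)) = Mul(Rational(1, 751748), Rational(-1, 8523)) = Rational(-1, 6407148204)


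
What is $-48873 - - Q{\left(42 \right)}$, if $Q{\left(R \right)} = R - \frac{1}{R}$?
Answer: $- \frac{2050903}{42} \approx -48831.0$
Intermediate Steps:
$-48873 - - Q{\left(42 \right)} = -48873 - - (42 - \frac{1}{42}) = -48873 - \left(-1\right) \frac{1763}{42} = -48873 - - \frac{1763}{42} = -48873 + \frac{1763}{42} = - \frac{2050903}{42}$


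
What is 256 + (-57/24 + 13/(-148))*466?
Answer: -131969/148 ≈ -891.68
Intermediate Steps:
256 + (-57/24 + 13/(-148))*466 = 256 + (-57*1/24 + 13*(-1/148))*466 = 256 + (-19/8 - 13/148)*466 = 256 - 729/296*466 = 256 - 169857/148 = -131969/148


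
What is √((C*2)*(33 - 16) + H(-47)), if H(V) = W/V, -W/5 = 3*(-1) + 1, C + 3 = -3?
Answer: I*√451106/47 ≈ 14.29*I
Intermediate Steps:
C = -6 (C = -3 - 3 = -6)
W = 10 (W = -5*(3*(-1) + 1) = -5*(-3 + 1) = -5*(-2) = 10)
H(V) = 10/V
√((C*2)*(33 - 16) + H(-47)) = √((-6*2)*(33 - 16) + 10/(-47)) = √(-12*17 + 10*(-1/47)) = √(-204 - 10/47) = √(-9598/47) = I*√451106/47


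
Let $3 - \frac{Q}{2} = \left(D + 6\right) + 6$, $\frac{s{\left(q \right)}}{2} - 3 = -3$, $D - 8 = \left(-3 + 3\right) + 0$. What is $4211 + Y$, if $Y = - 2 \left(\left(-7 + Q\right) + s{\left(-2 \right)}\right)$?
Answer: $4293$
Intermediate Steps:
$D = 8$ ($D = 8 + \left(\left(-3 + 3\right) + 0\right) = 8 + \left(0 + 0\right) = 8 + 0 = 8$)
$s{\left(q \right)} = 0$ ($s{\left(q \right)} = 6 + 2 \left(-3\right) = 6 - 6 = 0$)
$Q = -34$ ($Q = 6 - 2 \left(\left(8 + 6\right) + 6\right) = 6 - 2 \left(14 + 6\right) = 6 - 40 = -34$)
$Y = 82$ ($Y = - 2 \left(\left(-7 - 34\right) + 0\right) = - 2 \left(-41 + 0\right) = \left(-2\right) \left(-41\right) = 82$)
$4211 + Y = 4211 + 82 = 4293$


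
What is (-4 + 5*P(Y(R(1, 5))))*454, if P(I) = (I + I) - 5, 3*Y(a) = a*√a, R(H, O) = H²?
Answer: -34958/3 ≈ -11653.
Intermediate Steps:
Y(a) = a^(3/2)/3 (Y(a) = (a*√a)/3 = a^(3/2)/3)
P(I) = -5 + 2*I (P(I) = 2*I - 5 = -5 + 2*I)
(-4 + 5*P(Y(R(1, 5))))*454 = (-4 + 5*(-5 + 2*((1²)^(3/2)/3)))*454 = (-4 + 5*(-5 + 2*(1^(3/2)/3)))*454 = (-4 + 5*(-5 + 2*((⅓)*1)))*454 = (-4 + 5*(-5 + 2*(⅓)))*454 = (-4 + 5*(-5 + ⅔))*454 = (-4 + 5*(-13/3))*454 = (-4 - 65/3)*454 = -77/3*454 = -34958/3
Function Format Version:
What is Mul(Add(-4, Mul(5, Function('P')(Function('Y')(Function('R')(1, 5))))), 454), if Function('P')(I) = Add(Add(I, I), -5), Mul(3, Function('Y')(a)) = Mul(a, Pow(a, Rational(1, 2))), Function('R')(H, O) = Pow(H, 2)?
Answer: Rational(-34958, 3) ≈ -11653.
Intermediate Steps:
Function('Y')(a) = Mul(Rational(1, 3), Pow(a, Rational(3, 2))) (Function('Y')(a) = Mul(Rational(1, 3), Mul(a, Pow(a, Rational(1, 2)))) = Mul(Rational(1, 3), Pow(a, Rational(3, 2))))
Function('P')(I) = Add(-5, Mul(2, I)) (Function('P')(I) = Add(Mul(2, I), -5) = Add(-5, Mul(2, I)))
Mul(Add(-4, Mul(5, Function('P')(Function('Y')(Function('R')(1, 5))))), 454) = Mul(Add(-4, Mul(5, Add(-5, Mul(2, Mul(Rational(1, 3), Pow(Pow(1, 2), Rational(3, 2))))))), 454) = Mul(Add(-4, Mul(5, Add(-5, Mul(2, Mul(Rational(1, 3), Pow(1, Rational(3, 2))))))), 454) = Mul(Add(-4, Mul(5, Add(-5, Mul(2, Mul(Rational(1, 3), 1))))), 454) = Mul(Add(-4, Mul(5, Add(-5, Mul(2, Rational(1, 3))))), 454) = Mul(Add(-4, Mul(5, Add(-5, Rational(2, 3)))), 454) = Mul(Add(-4, Mul(5, Rational(-13, 3))), 454) = Mul(Add(-4, Rational(-65, 3)), 454) = Mul(Rational(-77, 3), 454) = Rational(-34958, 3)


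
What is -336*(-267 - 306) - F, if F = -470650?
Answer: 663178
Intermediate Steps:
-336*(-267 - 306) - F = -336*(-267 - 306) - 1*(-470650) = -336*(-573) + 470650 = 192528 + 470650 = 663178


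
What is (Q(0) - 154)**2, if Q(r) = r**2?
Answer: 23716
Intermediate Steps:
(Q(0) - 154)**2 = (0**2 - 154)**2 = (0 - 154)**2 = (-154)**2 = 23716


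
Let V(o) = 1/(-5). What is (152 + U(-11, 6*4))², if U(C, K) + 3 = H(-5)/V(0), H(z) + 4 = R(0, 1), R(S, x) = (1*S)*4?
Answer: 28561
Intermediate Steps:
V(o) = -⅕
R(S, x) = 4*S (R(S, x) = S*4 = 4*S)
H(z) = -4 (H(z) = -4 + 4*0 = -4 + 0 = -4)
U(C, K) = 17 (U(C, K) = -3 - 4/(-⅕) = -3 - 4*(-5) = -3 + 20 = 17)
(152 + U(-11, 6*4))² = (152 + 17)² = 169² = 28561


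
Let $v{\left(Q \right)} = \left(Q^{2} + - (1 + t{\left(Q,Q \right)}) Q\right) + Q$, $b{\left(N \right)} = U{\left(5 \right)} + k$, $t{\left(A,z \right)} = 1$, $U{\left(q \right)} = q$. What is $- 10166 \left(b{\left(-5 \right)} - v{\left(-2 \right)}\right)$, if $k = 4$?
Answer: $-30498$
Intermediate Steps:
$b{\left(N \right)} = 9$ ($b{\left(N \right)} = 5 + 4 = 9$)
$v{\left(Q \right)} = Q^{2} - Q$ ($v{\left(Q \right)} = \left(Q^{2} + - (1 + 1) Q\right) + Q = \left(Q^{2} + \left(-1\right) 2 Q\right) + Q = \left(Q^{2} - 2 Q\right) + Q = Q^{2} - Q$)
$- 10166 \left(b{\left(-5 \right)} - v{\left(-2 \right)}\right) = - 10166 \left(9 - - 2 \left(-1 - 2\right)\right) = - 10166 \left(9 - \left(-2\right) \left(-3\right)\right) = - 10166 \left(9 - 6\right) = \left(-10166\right) 3 = -30498$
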